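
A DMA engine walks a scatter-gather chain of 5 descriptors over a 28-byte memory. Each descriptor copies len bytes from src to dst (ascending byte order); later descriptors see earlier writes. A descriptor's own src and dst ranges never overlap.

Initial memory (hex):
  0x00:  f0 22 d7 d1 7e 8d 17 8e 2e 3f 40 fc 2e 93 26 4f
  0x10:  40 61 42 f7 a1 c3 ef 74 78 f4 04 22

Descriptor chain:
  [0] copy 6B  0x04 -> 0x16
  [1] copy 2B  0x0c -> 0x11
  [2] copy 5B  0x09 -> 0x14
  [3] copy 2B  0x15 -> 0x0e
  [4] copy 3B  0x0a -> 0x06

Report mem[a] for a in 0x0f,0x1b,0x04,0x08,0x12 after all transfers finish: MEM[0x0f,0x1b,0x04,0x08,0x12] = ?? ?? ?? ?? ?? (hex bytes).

D0: mem[0x16..0x1b] <- [7e 8d 17 8e 2e 3f]
D1: mem[0x11..0x12] <- [2e 93]
D2: mem[0x14..0x18] <- [3f 40 fc 2e 93]
D3: mem[0x0e..0x0f] <- [40 fc]
D4: mem[0x06..0x08] <- [40 fc 2e]
query mem[0x0f]=0xfc, mem[0x1b]=0x3f, mem[0x04]=0x7e, mem[0x08]=0x2e, mem[0x12]=0x93

MEM[0x0f,0x1b,0x04,0x08,0x12] = fc 3f 7e 2e 93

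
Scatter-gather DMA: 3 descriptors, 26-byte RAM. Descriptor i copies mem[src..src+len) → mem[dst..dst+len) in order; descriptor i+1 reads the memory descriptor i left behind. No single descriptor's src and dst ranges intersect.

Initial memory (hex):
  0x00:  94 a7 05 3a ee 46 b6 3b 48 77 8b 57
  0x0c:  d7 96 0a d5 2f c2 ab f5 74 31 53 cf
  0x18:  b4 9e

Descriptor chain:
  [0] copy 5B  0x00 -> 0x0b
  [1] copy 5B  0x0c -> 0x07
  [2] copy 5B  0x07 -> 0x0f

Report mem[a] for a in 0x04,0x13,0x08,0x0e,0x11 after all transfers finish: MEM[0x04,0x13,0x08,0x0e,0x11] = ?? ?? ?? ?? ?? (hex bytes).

D0: mem[0x0b..0x0f] <- [94 a7 05 3a ee]
D1: mem[0x07..0x0b] <- [a7 05 3a ee 2f]
D2: mem[0x0f..0x13] <- [a7 05 3a ee 2f]
query mem[0x04]=0xee, mem[0x13]=0x2f, mem[0x08]=0x05, mem[0x0e]=0x3a, mem[0x11]=0x3a

MEM[0x04,0x13,0x08,0x0e,0x11] = ee 2f 05 3a 3a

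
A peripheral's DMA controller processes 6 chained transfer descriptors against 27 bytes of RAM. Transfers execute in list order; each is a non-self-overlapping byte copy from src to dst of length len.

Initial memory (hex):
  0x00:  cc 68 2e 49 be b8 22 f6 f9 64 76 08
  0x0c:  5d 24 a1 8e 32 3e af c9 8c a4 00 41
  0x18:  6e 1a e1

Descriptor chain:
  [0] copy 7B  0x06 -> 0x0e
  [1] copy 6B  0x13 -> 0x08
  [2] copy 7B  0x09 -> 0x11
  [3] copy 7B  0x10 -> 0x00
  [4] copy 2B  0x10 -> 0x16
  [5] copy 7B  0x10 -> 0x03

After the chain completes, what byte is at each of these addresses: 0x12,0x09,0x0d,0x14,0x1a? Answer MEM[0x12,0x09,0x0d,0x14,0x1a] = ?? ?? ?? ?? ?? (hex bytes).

[0] 0x06->0x0e len=7 : 22 f6 f9 64 76 08 5d
[1] 0x13->0x08 len=6 : 08 5d a4 00 41 6e
[2] 0x09->0x11 len=7 : 5d a4 00 41 6e 22 f6
[3] 0x10->0x00 len=7 : f9 5d a4 00 41 6e 22
[4] 0x10->0x16 len=2 : f9 5d
[5] 0x10->0x03 len=7 : f9 5d a4 00 41 6e f9
query mem[0x12]=0xa4, mem[0x09]=0xf9, mem[0x0d]=0x6e, mem[0x14]=0x41, mem[0x1a]=0xe1

MEM[0x12,0x09,0x0d,0x14,0x1a] = a4 f9 6e 41 e1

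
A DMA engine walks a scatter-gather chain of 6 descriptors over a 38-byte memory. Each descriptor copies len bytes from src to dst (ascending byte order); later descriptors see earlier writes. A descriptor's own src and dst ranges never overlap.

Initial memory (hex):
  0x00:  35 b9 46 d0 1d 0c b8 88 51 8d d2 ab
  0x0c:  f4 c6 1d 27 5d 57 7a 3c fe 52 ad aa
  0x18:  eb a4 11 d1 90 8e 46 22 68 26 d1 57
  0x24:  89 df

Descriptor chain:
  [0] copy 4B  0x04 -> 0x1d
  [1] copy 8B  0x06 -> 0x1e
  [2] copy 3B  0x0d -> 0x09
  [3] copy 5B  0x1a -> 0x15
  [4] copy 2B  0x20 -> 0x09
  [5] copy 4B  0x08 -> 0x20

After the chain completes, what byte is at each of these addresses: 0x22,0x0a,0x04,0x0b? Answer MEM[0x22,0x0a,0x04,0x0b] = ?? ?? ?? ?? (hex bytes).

  after D0: wrote 4B at 0x1d = 1d0cb888
  after D1: wrote 8B at 0x1e = b888518dd2abf4c6
  after D2: wrote 3B at 0x09 = c61d27
  after D3: wrote 5B at 0x15 = 11d1901db8
  after D4: wrote 2B at 0x09 = 518d
  after D5: wrote 4B at 0x20 = 51518d27
query mem[0x22]=0x8d, mem[0x0a]=0x8d, mem[0x04]=0x1d, mem[0x0b]=0x27

MEM[0x22,0x0a,0x04,0x0b] = 8d 8d 1d 27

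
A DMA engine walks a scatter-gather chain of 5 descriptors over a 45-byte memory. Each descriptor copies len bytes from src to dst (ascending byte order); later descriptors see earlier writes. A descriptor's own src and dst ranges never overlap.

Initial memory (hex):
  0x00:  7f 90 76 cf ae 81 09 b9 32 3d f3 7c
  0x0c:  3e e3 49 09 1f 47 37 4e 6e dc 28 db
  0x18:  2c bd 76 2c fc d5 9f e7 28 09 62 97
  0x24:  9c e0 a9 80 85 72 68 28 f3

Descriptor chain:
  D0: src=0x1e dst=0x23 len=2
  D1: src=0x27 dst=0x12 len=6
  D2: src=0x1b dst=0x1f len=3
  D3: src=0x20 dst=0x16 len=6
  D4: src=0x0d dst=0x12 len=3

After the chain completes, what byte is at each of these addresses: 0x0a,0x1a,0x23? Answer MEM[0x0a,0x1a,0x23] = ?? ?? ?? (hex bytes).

MEM[0x0a,0x1a,0x23] = f3 e7 9f

D0: mem[0x23..0x24] <- [9f e7]
D1: mem[0x12..0x17] <- [80 85 72 68 28 f3]
D2: mem[0x1f..0x21] <- [2c fc d5]
D3: mem[0x16..0x1b] <- [fc d5 62 9f e7 e0]
D4: mem[0x12..0x14] <- [e3 49 09]
query mem[0x0a]=0xf3, mem[0x1a]=0xe7, mem[0x23]=0x9f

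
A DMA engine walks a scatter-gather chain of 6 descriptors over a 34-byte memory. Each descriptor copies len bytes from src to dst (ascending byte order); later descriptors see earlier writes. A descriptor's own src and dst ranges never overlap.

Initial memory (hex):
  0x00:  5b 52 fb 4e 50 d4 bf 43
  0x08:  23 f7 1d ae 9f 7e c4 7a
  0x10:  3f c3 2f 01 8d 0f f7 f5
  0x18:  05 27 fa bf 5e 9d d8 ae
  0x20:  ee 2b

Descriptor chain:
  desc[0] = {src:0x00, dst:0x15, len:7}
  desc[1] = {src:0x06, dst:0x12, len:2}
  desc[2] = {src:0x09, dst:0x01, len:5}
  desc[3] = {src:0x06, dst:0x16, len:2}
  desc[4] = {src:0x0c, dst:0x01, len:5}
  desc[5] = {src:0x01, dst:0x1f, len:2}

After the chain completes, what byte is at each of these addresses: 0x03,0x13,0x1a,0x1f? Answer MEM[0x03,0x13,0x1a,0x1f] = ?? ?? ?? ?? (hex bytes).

#0 dst[0x15+7] := {0x5b,0x52,0xfb,0x4e,0x50,0xd4,0xbf}
#1 dst[0x12+2] := {0xbf,0x43}
#2 dst[0x01+5] := {0xf7,0x1d,0xae,0x9f,0x7e}
#3 dst[0x16+2] := {0xbf,0x43}
#4 dst[0x01+5] := {0x9f,0x7e,0xc4,0x7a,0x3f}
#5 dst[0x1f+2] := {0x9f,0x7e}
query mem[0x03]=0xc4, mem[0x13]=0x43, mem[0x1a]=0xd4, mem[0x1f]=0x9f

MEM[0x03,0x13,0x1a,0x1f] = c4 43 d4 9f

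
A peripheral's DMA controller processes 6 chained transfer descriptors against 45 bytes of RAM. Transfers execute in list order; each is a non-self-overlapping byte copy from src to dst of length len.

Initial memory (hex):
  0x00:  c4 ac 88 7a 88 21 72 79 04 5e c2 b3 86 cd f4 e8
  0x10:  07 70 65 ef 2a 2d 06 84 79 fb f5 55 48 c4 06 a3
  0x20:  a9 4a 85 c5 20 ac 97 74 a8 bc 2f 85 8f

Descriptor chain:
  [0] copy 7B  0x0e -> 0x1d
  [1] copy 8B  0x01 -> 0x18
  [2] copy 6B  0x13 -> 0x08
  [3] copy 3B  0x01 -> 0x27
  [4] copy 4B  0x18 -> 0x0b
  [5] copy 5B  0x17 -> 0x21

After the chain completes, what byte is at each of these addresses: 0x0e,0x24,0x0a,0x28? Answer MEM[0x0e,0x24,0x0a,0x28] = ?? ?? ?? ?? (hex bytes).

MEM[0x0e,0x24,0x0a,0x28] = 88 7a 2d 88

D0: mem[0x1d..0x23] <- [f4 e8 07 70 65 ef 2a]
D1: mem[0x18..0x1f] <- [ac 88 7a 88 21 72 79 04]
D2: mem[0x08..0x0d] <- [ef 2a 2d 06 84 ac]
D3: mem[0x27..0x29] <- [ac 88 7a]
D4: mem[0x0b..0x0e] <- [ac 88 7a 88]
D5: mem[0x21..0x25] <- [84 ac 88 7a 88]
query mem[0x0e]=0x88, mem[0x24]=0x7a, mem[0x0a]=0x2d, mem[0x28]=0x88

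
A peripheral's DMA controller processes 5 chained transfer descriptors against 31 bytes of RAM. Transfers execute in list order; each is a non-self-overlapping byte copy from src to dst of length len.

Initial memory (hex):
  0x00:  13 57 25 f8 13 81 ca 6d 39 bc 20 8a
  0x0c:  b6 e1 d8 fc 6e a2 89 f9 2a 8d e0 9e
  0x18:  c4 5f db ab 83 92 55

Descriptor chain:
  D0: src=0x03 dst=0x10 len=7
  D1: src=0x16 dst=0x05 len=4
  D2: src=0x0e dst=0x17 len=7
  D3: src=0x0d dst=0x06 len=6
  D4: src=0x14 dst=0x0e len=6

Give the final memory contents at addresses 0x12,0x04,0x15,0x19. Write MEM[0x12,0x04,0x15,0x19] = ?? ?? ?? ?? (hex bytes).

MEM[0x12,0x04,0x15,0x19] = fc 13 39 f8

  after D0: wrote 7B at 0x10 = f81381ca6d39bc
  after D1: wrote 4B at 0x05 = bc9ec45f
  after D2: wrote 7B at 0x17 = d8fcf81381ca6d
  after D3: wrote 6B at 0x06 = e1d8fcf81381
  after D4: wrote 6B at 0x0e = 6d39bcd8fcf8
query mem[0x12]=0xfc, mem[0x04]=0x13, mem[0x15]=0x39, mem[0x19]=0xf8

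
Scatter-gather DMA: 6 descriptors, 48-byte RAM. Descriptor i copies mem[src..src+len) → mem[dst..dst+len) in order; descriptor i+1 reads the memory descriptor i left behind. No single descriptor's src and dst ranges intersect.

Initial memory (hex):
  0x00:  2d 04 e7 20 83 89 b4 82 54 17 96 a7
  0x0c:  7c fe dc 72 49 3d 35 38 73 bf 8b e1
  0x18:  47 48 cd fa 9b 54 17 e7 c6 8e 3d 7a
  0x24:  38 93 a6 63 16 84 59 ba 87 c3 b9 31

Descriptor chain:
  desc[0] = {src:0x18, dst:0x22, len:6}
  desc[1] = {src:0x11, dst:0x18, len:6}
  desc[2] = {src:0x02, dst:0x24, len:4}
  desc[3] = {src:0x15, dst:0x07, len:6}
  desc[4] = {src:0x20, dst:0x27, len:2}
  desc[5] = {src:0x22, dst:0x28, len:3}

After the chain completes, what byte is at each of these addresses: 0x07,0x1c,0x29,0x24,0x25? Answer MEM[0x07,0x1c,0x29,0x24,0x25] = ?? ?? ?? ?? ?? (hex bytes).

MEM[0x07,0x1c,0x29,0x24,0x25] = bf bf 48 e7 20

[0] 0x18->0x22 len=6 : 47 48 cd fa 9b 54
[1] 0x11->0x18 len=6 : 3d 35 38 73 bf 8b
[2] 0x02->0x24 len=4 : e7 20 83 89
[3] 0x15->0x07 len=6 : bf 8b e1 3d 35 38
[4] 0x20->0x27 len=2 : c6 8e
[5] 0x22->0x28 len=3 : 47 48 e7
query mem[0x07]=0xbf, mem[0x1c]=0xbf, mem[0x29]=0x48, mem[0x24]=0xe7, mem[0x25]=0x20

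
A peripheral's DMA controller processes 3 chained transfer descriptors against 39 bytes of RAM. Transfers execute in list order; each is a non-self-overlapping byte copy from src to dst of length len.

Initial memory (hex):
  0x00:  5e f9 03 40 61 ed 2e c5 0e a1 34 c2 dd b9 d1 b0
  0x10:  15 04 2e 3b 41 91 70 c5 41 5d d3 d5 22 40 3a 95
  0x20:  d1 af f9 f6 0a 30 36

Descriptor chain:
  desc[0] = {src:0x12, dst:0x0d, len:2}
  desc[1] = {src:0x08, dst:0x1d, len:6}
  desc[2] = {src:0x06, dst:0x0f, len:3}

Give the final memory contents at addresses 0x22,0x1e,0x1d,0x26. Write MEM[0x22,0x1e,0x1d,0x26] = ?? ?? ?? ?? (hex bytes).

MEM[0x22,0x1e,0x1d,0x26] = 2e a1 0e 36

#0 dst[0x0d+2] := {0x2e,0x3b}
#1 dst[0x1d+6] := {0x0e,0xa1,0x34,0xc2,0xdd,0x2e}
#2 dst[0x0f+3] := {0x2e,0xc5,0x0e}
query mem[0x22]=0x2e, mem[0x1e]=0xa1, mem[0x1d]=0x0e, mem[0x26]=0x36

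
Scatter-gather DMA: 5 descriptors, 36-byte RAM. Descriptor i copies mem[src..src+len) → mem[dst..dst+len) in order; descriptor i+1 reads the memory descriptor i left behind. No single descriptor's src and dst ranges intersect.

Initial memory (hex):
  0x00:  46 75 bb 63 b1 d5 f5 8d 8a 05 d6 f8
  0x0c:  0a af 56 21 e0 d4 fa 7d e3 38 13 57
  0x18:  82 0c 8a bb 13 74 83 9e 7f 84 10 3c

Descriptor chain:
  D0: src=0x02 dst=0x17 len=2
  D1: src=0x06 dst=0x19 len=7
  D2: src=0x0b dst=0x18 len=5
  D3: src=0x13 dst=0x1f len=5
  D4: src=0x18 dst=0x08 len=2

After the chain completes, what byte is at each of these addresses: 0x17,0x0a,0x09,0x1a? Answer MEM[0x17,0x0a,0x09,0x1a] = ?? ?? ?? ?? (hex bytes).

[0] 0x02->0x17 len=2 : bb 63
[1] 0x06->0x19 len=7 : f5 8d 8a 05 d6 f8 0a
[2] 0x0b->0x18 len=5 : f8 0a af 56 21
[3] 0x13->0x1f len=5 : 7d e3 38 13 bb
[4] 0x18->0x08 len=2 : f8 0a
query mem[0x17]=0xbb, mem[0x0a]=0xd6, mem[0x09]=0x0a, mem[0x1a]=0xaf

MEM[0x17,0x0a,0x09,0x1a] = bb d6 0a af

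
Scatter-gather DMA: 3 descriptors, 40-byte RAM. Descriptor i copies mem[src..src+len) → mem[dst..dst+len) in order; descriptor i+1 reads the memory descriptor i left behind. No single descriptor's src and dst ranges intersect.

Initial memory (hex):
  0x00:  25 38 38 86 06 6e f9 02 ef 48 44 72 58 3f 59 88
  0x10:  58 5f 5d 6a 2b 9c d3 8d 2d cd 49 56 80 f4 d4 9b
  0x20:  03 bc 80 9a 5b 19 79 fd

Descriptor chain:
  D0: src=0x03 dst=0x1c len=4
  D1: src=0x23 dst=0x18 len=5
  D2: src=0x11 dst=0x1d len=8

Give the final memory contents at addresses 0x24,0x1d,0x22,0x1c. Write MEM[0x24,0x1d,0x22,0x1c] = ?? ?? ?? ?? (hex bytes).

[0] 0x03->0x1c len=4 : 86 06 6e f9
[1] 0x23->0x18 len=5 : 9a 5b 19 79 fd
[2] 0x11->0x1d len=8 : 5f 5d 6a 2b 9c d3 8d 9a
query mem[0x24]=0x9a, mem[0x1d]=0x5f, mem[0x22]=0xd3, mem[0x1c]=0xfd

MEM[0x24,0x1d,0x22,0x1c] = 9a 5f d3 fd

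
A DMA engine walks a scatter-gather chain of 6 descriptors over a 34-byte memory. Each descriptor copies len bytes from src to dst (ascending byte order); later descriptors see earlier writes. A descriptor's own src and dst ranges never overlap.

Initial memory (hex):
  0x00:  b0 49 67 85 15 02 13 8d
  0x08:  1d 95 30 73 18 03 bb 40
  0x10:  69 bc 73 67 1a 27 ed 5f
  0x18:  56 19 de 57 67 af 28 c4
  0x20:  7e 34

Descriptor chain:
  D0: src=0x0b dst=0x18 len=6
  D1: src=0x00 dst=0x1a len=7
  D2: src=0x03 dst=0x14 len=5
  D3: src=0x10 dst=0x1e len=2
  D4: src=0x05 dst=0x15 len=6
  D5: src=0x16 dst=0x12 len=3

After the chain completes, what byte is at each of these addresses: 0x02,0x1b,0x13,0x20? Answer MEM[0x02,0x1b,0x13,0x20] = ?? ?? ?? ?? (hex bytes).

  after D0: wrote 6B at 0x18 = 731803bb4069
  after D1: wrote 7B at 0x1a = b0496785150213
  after D2: wrote 5B at 0x14 = 851502138d
  after D3: wrote 2B at 0x1e = 69bc
  after D4: wrote 6B at 0x15 = 02138d1d9530
  after D5: wrote 3B at 0x12 = 138d1d
query mem[0x02]=0x67, mem[0x1b]=0x49, mem[0x13]=0x8d, mem[0x20]=0x13

MEM[0x02,0x1b,0x13,0x20] = 67 49 8d 13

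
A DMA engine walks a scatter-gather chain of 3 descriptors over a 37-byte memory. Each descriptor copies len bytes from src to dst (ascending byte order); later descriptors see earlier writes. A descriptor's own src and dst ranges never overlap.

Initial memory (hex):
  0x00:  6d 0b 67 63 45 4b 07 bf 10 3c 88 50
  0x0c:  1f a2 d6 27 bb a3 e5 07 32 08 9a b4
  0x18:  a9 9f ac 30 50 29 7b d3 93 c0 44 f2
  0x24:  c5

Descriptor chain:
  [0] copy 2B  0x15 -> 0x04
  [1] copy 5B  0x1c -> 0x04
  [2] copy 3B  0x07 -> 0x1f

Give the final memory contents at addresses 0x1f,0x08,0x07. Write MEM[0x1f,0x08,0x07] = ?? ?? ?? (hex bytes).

[0] 0x15->0x04 len=2 : 08 9a
[1] 0x1c->0x04 len=5 : 50 29 7b d3 93
[2] 0x07->0x1f len=3 : d3 93 3c
query mem[0x1f]=0xd3, mem[0x08]=0x93, mem[0x07]=0xd3

MEM[0x1f,0x08,0x07] = d3 93 d3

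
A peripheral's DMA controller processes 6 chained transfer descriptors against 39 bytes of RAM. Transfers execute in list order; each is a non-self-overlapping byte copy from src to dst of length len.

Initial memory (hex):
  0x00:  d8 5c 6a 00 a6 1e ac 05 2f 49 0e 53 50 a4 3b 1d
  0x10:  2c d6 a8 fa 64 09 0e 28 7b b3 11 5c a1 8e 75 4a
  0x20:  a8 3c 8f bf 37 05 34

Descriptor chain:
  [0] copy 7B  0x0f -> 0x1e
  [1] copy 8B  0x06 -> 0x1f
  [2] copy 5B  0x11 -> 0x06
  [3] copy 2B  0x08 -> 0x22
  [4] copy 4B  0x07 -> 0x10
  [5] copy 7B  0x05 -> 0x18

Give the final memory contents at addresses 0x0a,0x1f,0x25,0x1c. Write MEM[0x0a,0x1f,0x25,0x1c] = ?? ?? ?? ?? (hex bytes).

  after D0: wrote 7B at 0x1e = 1d2cd6a8fa6409
  after D1: wrote 8B at 0x1f = ac052f490e5350a4
  after D2: wrote 5B at 0x06 = d6a8fa6409
  after D3: wrote 2B at 0x22 = fa64
  after D4: wrote 4B at 0x10 = a8fa6409
  after D5: wrote 7B at 0x18 = 1ed6a8fa640953
query mem[0x0a]=0x09, mem[0x1f]=0xac, mem[0x25]=0x50, mem[0x1c]=0x64

MEM[0x0a,0x1f,0x25,0x1c] = 09 ac 50 64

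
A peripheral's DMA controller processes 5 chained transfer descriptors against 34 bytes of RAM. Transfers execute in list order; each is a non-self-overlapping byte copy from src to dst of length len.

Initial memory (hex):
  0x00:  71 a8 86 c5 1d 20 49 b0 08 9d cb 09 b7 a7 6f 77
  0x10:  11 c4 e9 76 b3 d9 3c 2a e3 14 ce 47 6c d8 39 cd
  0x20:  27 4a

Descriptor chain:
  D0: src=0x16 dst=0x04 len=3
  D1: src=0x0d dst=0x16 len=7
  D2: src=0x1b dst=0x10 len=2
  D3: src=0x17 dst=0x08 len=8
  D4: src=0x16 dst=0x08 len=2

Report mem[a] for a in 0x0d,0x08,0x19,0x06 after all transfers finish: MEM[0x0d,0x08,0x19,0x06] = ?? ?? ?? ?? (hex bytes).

MEM[0x0d,0x08,0x19,0x06] = 76 a7 11 e3

D0: mem[0x04..0x06] <- [3c 2a e3]
D1: mem[0x16..0x1c] <- [a7 6f 77 11 c4 e9 76]
D2: mem[0x10..0x11] <- [e9 76]
D3: mem[0x08..0x0f] <- [6f 77 11 c4 e9 76 d8 39]
D4: mem[0x08..0x09] <- [a7 6f]
query mem[0x0d]=0x76, mem[0x08]=0xa7, mem[0x19]=0x11, mem[0x06]=0xe3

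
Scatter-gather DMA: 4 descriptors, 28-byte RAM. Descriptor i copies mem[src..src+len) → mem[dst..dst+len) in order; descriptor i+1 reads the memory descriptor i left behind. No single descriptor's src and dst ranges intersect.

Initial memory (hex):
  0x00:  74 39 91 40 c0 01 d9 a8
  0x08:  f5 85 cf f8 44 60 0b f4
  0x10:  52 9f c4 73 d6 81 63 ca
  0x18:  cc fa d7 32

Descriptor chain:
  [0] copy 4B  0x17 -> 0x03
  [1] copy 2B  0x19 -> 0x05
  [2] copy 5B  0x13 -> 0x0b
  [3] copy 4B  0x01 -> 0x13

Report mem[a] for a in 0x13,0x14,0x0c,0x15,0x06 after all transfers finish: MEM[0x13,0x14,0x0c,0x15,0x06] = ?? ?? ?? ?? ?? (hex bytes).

  after D0: wrote 4B at 0x03 = caccfad7
  after D1: wrote 2B at 0x05 = fad7
  after D2: wrote 5B at 0x0b = 73d68163ca
  after D3: wrote 4B at 0x13 = 3991cacc
query mem[0x13]=0x39, mem[0x14]=0x91, mem[0x0c]=0xd6, mem[0x15]=0xca, mem[0x06]=0xd7

MEM[0x13,0x14,0x0c,0x15,0x06] = 39 91 d6 ca d7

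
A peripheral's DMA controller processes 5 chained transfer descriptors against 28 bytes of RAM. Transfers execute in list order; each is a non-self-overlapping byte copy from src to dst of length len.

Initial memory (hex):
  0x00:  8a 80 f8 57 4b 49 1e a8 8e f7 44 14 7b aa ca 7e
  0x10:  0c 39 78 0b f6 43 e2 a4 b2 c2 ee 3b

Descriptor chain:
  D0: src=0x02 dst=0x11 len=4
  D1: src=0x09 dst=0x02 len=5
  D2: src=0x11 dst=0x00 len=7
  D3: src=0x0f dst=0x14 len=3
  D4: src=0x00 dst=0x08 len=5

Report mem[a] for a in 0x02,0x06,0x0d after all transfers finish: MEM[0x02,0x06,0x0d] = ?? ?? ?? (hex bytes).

[0] 0x02->0x11 len=4 : f8 57 4b 49
[1] 0x09->0x02 len=5 : f7 44 14 7b aa
[2] 0x11->0x00 len=7 : f8 57 4b 49 43 e2 a4
[3] 0x0f->0x14 len=3 : 7e 0c f8
[4] 0x00->0x08 len=5 : f8 57 4b 49 43
query mem[0x02]=0x4b, mem[0x06]=0xa4, mem[0x0d]=0xaa

MEM[0x02,0x06,0x0d] = 4b a4 aa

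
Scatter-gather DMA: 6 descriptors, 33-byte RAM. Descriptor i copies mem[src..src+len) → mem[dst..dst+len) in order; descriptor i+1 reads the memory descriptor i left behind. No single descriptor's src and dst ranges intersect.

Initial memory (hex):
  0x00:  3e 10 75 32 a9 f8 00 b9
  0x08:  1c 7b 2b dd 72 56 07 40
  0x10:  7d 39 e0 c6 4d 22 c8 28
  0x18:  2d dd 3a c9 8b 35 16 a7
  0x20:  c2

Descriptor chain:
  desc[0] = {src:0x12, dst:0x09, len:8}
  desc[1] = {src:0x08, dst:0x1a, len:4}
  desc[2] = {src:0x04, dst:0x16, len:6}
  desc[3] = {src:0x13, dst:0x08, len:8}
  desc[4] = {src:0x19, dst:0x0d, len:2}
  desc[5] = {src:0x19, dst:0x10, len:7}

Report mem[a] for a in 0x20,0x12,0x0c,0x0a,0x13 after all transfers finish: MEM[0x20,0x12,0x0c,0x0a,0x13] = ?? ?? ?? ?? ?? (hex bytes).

[0] 0x12->0x09 len=8 : e0 c6 4d 22 c8 28 2d dd
[1] 0x08->0x1a len=4 : 1c e0 c6 4d
[2] 0x04->0x16 len=6 : a9 f8 00 b9 1c e0
[3] 0x13->0x08 len=8 : c6 4d 22 a9 f8 00 b9 1c
[4] 0x19->0x0d len=2 : b9 1c
[5] 0x19->0x10 len=7 : b9 1c e0 c6 4d 16 a7
query mem[0x20]=0xc2, mem[0x12]=0xe0, mem[0x0c]=0xf8, mem[0x0a]=0x22, mem[0x13]=0xc6

MEM[0x20,0x12,0x0c,0x0a,0x13] = c2 e0 f8 22 c6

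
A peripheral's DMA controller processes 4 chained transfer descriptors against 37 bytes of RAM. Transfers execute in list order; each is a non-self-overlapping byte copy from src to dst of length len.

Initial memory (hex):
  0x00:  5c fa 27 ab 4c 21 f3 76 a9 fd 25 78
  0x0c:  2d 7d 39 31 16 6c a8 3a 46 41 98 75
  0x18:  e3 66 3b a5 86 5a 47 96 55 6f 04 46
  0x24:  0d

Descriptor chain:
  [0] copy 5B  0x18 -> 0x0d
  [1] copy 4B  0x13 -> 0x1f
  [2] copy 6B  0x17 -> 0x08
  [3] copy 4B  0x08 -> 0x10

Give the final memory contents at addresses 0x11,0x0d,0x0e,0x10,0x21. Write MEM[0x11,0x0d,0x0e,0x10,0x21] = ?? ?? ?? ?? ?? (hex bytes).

#0 dst[0x0d+5] := {0xe3,0x66,0x3b,0xa5,0x86}
#1 dst[0x1f+4] := {0x3a,0x46,0x41,0x98}
#2 dst[0x08+6] := {0x75,0xe3,0x66,0x3b,0xa5,0x86}
#3 dst[0x10+4] := {0x75,0xe3,0x66,0x3b}
query mem[0x11]=0xe3, mem[0x0d]=0x86, mem[0x0e]=0x66, mem[0x10]=0x75, mem[0x21]=0x41

MEM[0x11,0x0d,0x0e,0x10,0x21] = e3 86 66 75 41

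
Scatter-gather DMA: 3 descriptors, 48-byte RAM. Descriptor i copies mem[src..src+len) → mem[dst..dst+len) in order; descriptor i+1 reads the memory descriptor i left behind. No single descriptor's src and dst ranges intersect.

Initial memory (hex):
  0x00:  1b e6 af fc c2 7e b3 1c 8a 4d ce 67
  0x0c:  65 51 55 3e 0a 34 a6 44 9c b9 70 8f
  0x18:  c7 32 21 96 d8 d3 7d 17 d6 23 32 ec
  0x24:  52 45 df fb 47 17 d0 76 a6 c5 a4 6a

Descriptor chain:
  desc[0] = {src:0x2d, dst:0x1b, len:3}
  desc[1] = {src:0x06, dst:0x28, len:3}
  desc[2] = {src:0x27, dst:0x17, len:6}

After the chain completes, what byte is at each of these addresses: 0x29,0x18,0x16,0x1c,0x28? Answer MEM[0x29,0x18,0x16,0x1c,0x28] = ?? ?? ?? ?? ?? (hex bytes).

MEM[0x29,0x18,0x16,0x1c,0x28] = 1c b3 70 a6 b3

  after D0: wrote 3B at 0x1b = c5a46a
  after D1: wrote 3B at 0x28 = b31c8a
  after D2: wrote 6B at 0x17 = fbb31c8a76a6
query mem[0x29]=0x1c, mem[0x18]=0xb3, mem[0x16]=0x70, mem[0x1c]=0xa6, mem[0x28]=0xb3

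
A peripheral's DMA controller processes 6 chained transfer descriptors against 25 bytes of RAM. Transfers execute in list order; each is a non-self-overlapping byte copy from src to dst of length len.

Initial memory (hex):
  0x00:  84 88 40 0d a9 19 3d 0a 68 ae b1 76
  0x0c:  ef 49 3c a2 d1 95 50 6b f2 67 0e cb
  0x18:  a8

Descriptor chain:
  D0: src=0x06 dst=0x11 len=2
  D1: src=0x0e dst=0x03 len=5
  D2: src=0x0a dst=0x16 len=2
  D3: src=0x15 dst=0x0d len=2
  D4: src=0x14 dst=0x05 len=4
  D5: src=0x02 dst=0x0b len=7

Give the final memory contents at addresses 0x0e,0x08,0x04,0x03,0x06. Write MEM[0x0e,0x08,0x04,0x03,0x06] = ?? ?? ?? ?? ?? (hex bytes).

[0] 0x06->0x11 len=2 : 3d 0a
[1] 0x0e->0x03 len=5 : 3c a2 d1 3d 0a
[2] 0x0a->0x16 len=2 : b1 76
[3] 0x15->0x0d len=2 : 67 b1
[4] 0x14->0x05 len=4 : f2 67 b1 76
[5] 0x02->0x0b len=7 : 40 3c a2 f2 67 b1 76
query mem[0x0e]=0xf2, mem[0x08]=0x76, mem[0x04]=0xa2, mem[0x03]=0x3c, mem[0x06]=0x67

MEM[0x0e,0x08,0x04,0x03,0x06] = f2 76 a2 3c 67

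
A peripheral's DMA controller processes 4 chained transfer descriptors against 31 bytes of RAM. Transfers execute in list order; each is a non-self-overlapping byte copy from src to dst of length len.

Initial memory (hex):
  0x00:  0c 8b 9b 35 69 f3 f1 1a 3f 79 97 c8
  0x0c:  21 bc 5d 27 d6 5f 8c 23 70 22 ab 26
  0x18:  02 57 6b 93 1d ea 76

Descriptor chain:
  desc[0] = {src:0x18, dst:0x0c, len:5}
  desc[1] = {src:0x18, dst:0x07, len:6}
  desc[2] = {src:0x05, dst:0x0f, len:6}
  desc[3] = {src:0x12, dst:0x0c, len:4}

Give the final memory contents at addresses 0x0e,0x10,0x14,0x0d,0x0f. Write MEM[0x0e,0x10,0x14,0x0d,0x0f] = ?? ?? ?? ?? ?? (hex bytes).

D0: mem[0x0c..0x10] <- [02 57 6b 93 1d]
D1: mem[0x07..0x0c] <- [02 57 6b 93 1d ea]
D2: mem[0x0f..0x14] <- [f3 f1 02 57 6b 93]
D3: mem[0x0c..0x0f] <- [57 6b 93 22]
query mem[0x0e]=0x93, mem[0x10]=0xf1, mem[0x14]=0x93, mem[0x0d]=0x6b, mem[0x0f]=0x22

MEM[0x0e,0x10,0x14,0x0d,0x0f] = 93 f1 93 6b 22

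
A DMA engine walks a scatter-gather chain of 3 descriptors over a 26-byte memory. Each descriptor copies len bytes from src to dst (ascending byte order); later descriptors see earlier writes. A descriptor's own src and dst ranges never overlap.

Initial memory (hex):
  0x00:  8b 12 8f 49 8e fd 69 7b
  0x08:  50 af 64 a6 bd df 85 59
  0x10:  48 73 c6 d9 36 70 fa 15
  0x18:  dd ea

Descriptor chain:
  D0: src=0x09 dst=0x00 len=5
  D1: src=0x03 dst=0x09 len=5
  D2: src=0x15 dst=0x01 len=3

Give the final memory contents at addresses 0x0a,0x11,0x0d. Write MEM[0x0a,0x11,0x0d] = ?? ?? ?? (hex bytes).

MEM[0x0a,0x11,0x0d] = df 73 7b

  after D0: wrote 5B at 0x00 = af64a6bddf
  after D1: wrote 5B at 0x09 = bddffd697b
  after D2: wrote 3B at 0x01 = 70fa15
query mem[0x0a]=0xdf, mem[0x11]=0x73, mem[0x0d]=0x7b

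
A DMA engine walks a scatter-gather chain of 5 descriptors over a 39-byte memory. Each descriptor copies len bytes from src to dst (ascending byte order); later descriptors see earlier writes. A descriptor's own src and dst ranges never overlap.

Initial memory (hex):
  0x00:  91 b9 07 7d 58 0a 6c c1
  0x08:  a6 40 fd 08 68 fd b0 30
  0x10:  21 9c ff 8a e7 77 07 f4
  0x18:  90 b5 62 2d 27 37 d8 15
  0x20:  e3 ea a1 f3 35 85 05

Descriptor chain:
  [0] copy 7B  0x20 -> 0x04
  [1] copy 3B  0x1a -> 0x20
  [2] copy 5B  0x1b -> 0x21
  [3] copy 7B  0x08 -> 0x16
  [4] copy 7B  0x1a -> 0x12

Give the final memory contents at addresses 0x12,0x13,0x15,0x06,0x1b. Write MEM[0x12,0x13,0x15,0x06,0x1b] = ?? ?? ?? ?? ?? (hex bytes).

  after D0: wrote 7B at 0x04 = e3eaa1f3358505
  after D1: wrote 3B at 0x20 = 622d27
  after D2: wrote 5B at 0x21 = 2d2737d815
  after D3: wrote 7B at 0x16 = 3585050868fdb0
  after D4: wrote 7B at 0x12 = 68fdb037d81562
query mem[0x12]=0x68, mem[0x13]=0xfd, mem[0x15]=0x37, mem[0x06]=0xa1, mem[0x1b]=0xfd

MEM[0x12,0x13,0x15,0x06,0x1b] = 68 fd 37 a1 fd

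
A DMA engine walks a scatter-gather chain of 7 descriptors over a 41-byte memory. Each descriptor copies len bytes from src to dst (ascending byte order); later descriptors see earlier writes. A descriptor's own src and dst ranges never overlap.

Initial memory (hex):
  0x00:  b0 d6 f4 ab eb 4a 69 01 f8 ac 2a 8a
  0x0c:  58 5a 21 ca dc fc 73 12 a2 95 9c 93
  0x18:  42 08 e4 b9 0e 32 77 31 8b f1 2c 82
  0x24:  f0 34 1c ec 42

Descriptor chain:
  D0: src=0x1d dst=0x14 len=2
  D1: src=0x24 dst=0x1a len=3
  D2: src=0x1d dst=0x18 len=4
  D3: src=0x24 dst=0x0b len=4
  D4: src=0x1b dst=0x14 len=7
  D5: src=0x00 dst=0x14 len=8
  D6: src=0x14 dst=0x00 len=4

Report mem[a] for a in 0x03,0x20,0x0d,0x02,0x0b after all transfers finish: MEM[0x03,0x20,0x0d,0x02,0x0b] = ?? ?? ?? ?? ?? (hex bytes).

  after D0: wrote 2B at 0x14 = 3277
  after D1: wrote 3B at 0x1a = f0341c
  after D2: wrote 4B at 0x18 = 3277318b
  after D3: wrote 4B at 0x0b = f0341cec
  after D4: wrote 7B at 0x14 = 8b1c3277318bf1
  after D5: wrote 8B at 0x14 = b0d6f4abeb4a6901
  after D6: wrote 4B at 0x00 = b0d6f4ab
query mem[0x03]=0xab, mem[0x20]=0x8b, mem[0x0d]=0x1c, mem[0x02]=0xf4, mem[0x0b]=0xf0

MEM[0x03,0x20,0x0d,0x02,0x0b] = ab 8b 1c f4 f0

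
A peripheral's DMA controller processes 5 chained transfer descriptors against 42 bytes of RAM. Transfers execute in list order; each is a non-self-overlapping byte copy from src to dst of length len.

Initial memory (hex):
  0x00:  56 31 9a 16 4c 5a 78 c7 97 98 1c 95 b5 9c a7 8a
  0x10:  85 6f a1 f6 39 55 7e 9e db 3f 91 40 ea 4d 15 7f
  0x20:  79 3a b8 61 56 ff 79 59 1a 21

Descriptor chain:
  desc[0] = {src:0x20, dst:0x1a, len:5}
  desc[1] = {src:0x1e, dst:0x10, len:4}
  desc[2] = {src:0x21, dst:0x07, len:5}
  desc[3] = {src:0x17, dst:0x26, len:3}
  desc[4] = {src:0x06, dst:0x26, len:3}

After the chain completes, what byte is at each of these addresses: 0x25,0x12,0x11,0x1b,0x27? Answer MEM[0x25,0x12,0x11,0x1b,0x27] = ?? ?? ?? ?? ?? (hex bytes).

MEM[0x25,0x12,0x11,0x1b,0x27] = ff 79 7f 3a 3a

[0] 0x20->0x1a len=5 : 79 3a b8 61 56
[1] 0x1e->0x10 len=4 : 56 7f 79 3a
[2] 0x21->0x07 len=5 : 3a b8 61 56 ff
[3] 0x17->0x26 len=3 : 9e db 3f
[4] 0x06->0x26 len=3 : 78 3a b8
query mem[0x25]=0xff, mem[0x12]=0x79, mem[0x11]=0x7f, mem[0x1b]=0x3a, mem[0x27]=0x3a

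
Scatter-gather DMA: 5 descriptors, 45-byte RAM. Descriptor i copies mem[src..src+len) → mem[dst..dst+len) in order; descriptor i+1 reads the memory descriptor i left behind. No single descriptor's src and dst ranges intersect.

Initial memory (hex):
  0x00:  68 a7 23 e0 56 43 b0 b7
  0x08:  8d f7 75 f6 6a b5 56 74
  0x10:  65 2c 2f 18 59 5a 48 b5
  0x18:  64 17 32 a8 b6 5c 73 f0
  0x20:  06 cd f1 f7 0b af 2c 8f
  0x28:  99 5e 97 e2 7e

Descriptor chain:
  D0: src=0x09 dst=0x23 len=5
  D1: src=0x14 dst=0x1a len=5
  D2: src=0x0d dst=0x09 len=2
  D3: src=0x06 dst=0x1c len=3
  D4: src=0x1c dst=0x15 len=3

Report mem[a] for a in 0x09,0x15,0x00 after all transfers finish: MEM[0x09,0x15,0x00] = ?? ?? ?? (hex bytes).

D0: mem[0x23..0x27] <- [f7 75 f6 6a b5]
D1: mem[0x1a..0x1e] <- [59 5a 48 b5 64]
D2: mem[0x09..0x0a] <- [b5 56]
D3: mem[0x1c..0x1e] <- [b0 b7 8d]
D4: mem[0x15..0x17] <- [b0 b7 8d]
query mem[0x09]=0xb5, mem[0x15]=0xb0, mem[0x00]=0x68

MEM[0x09,0x15,0x00] = b5 b0 68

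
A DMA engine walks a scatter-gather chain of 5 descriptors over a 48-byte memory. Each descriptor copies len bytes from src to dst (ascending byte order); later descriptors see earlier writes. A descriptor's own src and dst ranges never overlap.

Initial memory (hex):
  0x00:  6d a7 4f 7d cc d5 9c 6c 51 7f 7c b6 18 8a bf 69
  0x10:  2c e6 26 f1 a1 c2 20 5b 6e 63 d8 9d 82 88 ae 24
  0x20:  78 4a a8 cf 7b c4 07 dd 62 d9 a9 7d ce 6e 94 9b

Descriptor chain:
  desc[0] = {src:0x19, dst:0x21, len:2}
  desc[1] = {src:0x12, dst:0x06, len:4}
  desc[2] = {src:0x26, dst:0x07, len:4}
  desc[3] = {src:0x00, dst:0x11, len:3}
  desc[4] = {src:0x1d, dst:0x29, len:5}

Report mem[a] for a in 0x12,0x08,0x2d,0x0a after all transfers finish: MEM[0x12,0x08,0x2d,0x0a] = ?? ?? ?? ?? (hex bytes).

MEM[0x12,0x08,0x2d,0x0a] = a7 dd 63 d9

  after D0: wrote 2B at 0x21 = 63d8
  after D1: wrote 4B at 0x06 = 26f1a1c2
  after D2: wrote 4B at 0x07 = 07dd62d9
  after D3: wrote 3B at 0x11 = 6da74f
  after D4: wrote 5B at 0x29 = 88ae247863
query mem[0x12]=0xa7, mem[0x08]=0xdd, mem[0x2d]=0x63, mem[0x0a]=0xd9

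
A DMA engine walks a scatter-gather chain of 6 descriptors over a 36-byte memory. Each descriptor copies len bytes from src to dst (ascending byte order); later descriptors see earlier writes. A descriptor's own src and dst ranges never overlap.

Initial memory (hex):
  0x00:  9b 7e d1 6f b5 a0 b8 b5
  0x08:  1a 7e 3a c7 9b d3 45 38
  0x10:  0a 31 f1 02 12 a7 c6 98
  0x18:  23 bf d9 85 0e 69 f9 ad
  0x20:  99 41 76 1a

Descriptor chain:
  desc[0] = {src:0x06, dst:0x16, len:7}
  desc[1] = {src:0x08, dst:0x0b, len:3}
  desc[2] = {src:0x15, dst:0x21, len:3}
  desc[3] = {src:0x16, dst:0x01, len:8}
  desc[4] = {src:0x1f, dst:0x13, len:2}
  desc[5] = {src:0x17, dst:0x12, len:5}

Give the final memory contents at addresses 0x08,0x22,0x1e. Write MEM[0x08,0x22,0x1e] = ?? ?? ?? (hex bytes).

MEM[0x08,0x22,0x1e] = 69 b8 f9

#0 dst[0x16+7] := {0xb8,0xb5,0x1a,0x7e,0x3a,0xc7,0x9b}
#1 dst[0x0b+3] := {0x1a,0x7e,0x3a}
#2 dst[0x21+3] := {0xa7,0xb8,0xb5}
#3 dst[0x01+8] := {0xb8,0xb5,0x1a,0x7e,0x3a,0xc7,0x9b,0x69}
#4 dst[0x13+2] := {0xad,0x99}
#5 dst[0x12+5] := {0xb5,0x1a,0x7e,0x3a,0xc7}
query mem[0x08]=0x69, mem[0x22]=0xb8, mem[0x1e]=0xf9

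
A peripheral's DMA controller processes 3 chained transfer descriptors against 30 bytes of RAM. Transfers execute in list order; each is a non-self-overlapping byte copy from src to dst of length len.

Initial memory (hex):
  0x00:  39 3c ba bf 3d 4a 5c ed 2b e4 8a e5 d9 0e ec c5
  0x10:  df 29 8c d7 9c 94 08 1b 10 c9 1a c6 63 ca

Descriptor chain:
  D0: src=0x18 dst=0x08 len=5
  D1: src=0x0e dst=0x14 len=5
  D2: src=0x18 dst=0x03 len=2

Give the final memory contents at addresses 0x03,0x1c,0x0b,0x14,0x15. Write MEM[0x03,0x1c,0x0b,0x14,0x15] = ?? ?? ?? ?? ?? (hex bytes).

MEM[0x03,0x1c,0x0b,0x14,0x15] = 8c 63 c6 ec c5

[0] 0x18->0x08 len=5 : 10 c9 1a c6 63
[1] 0x0e->0x14 len=5 : ec c5 df 29 8c
[2] 0x18->0x03 len=2 : 8c c9
query mem[0x03]=0x8c, mem[0x1c]=0x63, mem[0x0b]=0xc6, mem[0x14]=0xec, mem[0x15]=0xc5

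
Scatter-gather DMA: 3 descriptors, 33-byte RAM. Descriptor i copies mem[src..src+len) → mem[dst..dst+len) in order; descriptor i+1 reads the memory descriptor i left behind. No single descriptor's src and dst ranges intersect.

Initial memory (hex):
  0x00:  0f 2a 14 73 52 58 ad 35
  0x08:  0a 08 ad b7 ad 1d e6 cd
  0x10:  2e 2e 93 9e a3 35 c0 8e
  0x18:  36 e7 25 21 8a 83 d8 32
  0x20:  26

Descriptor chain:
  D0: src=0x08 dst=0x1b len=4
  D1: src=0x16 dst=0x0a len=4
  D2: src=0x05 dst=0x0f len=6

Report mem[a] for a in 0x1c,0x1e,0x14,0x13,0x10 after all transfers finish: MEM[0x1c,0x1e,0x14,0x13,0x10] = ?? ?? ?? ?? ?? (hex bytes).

MEM[0x1c,0x1e,0x14,0x13,0x10] = 08 b7 c0 08 ad

  after D0: wrote 4B at 0x1b = 0a08adb7
  after D1: wrote 4B at 0x0a = c08e36e7
  after D2: wrote 6B at 0x0f = 58ad350a08c0
query mem[0x1c]=0x08, mem[0x1e]=0xb7, mem[0x14]=0xc0, mem[0x13]=0x08, mem[0x10]=0xad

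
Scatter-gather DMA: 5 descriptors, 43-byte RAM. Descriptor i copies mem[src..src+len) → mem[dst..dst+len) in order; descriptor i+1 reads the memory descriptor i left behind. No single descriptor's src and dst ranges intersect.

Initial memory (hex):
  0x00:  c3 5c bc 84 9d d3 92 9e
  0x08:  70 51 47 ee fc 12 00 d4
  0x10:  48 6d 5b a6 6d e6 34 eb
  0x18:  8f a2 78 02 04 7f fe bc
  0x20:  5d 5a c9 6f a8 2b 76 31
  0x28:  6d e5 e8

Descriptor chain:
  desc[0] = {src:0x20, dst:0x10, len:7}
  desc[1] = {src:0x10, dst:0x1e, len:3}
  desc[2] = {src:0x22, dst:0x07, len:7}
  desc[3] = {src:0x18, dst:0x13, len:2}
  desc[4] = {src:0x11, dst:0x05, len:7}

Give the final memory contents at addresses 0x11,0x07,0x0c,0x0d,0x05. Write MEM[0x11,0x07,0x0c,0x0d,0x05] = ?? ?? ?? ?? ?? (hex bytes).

D0: mem[0x10..0x16] <- [5d 5a c9 6f a8 2b 76]
D1: mem[0x1e..0x20] <- [5d 5a c9]
D2: mem[0x07..0x0d] <- [c9 6f a8 2b 76 31 6d]
D3: mem[0x13..0x14] <- [8f a2]
D4: mem[0x05..0x0b] <- [5a c9 8f a2 2b 76 eb]
query mem[0x11]=0x5a, mem[0x07]=0x8f, mem[0x0c]=0x31, mem[0x0d]=0x6d, mem[0x05]=0x5a

MEM[0x11,0x07,0x0c,0x0d,0x05] = 5a 8f 31 6d 5a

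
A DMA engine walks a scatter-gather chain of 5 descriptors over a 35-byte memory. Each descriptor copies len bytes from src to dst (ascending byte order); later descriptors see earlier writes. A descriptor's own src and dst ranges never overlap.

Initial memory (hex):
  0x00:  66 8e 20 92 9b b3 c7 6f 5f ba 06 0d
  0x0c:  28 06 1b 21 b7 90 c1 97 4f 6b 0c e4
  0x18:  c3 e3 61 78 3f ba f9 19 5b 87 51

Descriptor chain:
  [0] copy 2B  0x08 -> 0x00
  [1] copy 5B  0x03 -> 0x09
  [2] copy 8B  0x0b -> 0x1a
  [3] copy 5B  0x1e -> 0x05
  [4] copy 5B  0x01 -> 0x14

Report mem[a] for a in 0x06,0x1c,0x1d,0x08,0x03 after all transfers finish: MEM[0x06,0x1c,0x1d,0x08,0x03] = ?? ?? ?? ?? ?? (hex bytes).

#0 dst[0x00+2] := {0x5f,0xba}
#1 dst[0x09+5] := {0x92,0x9b,0xb3,0xc7,0x6f}
#2 dst[0x1a+8] := {0xb3,0xc7,0x6f,0x1b,0x21,0xb7,0x90,0xc1}
#3 dst[0x05+5] := {0x21,0xb7,0x90,0xc1,0x51}
#4 dst[0x14+5] := {0xba,0x20,0x92,0x9b,0x21}
query mem[0x06]=0xb7, mem[0x1c]=0x6f, mem[0x1d]=0x1b, mem[0x08]=0xc1, mem[0x03]=0x92

MEM[0x06,0x1c,0x1d,0x08,0x03] = b7 6f 1b c1 92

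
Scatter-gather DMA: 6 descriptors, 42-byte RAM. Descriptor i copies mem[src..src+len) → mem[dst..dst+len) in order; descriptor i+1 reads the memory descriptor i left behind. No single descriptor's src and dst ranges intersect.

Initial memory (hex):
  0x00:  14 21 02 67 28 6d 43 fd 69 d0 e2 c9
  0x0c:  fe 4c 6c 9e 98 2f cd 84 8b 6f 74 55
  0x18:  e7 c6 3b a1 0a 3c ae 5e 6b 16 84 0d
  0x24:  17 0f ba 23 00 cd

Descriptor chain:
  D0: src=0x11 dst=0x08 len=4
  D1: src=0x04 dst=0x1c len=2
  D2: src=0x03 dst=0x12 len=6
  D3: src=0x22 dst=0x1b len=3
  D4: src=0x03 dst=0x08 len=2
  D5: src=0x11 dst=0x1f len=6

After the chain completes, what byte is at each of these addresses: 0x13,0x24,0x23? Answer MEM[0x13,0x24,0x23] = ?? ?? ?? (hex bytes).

[0] 0x11->0x08 len=4 : 2f cd 84 8b
[1] 0x04->0x1c len=2 : 28 6d
[2] 0x03->0x12 len=6 : 67 28 6d 43 fd 2f
[3] 0x22->0x1b len=3 : 84 0d 17
[4] 0x03->0x08 len=2 : 67 28
[5] 0x11->0x1f len=6 : 2f 67 28 6d 43 fd
query mem[0x13]=0x28, mem[0x24]=0xfd, mem[0x23]=0x43

MEM[0x13,0x24,0x23] = 28 fd 43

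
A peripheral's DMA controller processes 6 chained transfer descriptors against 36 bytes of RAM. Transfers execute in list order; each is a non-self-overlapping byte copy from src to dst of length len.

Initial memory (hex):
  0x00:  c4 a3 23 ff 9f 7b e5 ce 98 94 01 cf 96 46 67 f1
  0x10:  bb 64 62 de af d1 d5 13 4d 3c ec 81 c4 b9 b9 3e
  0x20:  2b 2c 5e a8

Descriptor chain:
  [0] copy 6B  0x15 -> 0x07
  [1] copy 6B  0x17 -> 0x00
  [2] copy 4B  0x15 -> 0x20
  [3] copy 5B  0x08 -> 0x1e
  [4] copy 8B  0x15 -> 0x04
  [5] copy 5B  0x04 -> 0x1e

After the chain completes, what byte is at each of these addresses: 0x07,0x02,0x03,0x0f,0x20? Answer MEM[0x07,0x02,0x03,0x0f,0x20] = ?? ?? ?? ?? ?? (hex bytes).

MEM[0x07,0x02,0x03,0x0f,0x20] = 4d 3c ec f1 13

#0 dst[0x07+6] := {0xd1,0xd5,0x13,0x4d,0x3c,0xec}
#1 dst[0x00+6] := {0x13,0x4d,0x3c,0xec,0x81,0xc4}
#2 dst[0x20+4] := {0xd1,0xd5,0x13,0x4d}
#3 dst[0x1e+5] := {0xd5,0x13,0x4d,0x3c,0xec}
#4 dst[0x04+8] := {0xd1,0xd5,0x13,0x4d,0x3c,0xec,0x81,0xc4}
#5 dst[0x1e+5] := {0xd1,0xd5,0x13,0x4d,0x3c}
query mem[0x07]=0x4d, mem[0x02]=0x3c, mem[0x03]=0xec, mem[0x0f]=0xf1, mem[0x20]=0x13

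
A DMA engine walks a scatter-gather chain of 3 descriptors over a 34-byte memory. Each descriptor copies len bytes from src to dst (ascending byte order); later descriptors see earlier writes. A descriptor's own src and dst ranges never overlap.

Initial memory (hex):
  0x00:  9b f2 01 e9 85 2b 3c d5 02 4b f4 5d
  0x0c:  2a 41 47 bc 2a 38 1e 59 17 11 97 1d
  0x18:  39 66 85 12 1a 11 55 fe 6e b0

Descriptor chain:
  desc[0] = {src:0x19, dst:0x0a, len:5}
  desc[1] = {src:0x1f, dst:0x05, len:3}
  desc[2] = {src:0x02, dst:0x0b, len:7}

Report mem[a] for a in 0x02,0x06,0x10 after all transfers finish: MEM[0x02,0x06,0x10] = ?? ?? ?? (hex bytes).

[0] 0x19->0x0a len=5 : 66 85 12 1a 11
[1] 0x1f->0x05 len=3 : fe 6e b0
[2] 0x02->0x0b len=7 : 01 e9 85 fe 6e b0 02
query mem[0x02]=0x01, mem[0x06]=0x6e, mem[0x10]=0xb0

MEM[0x02,0x06,0x10] = 01 6e b0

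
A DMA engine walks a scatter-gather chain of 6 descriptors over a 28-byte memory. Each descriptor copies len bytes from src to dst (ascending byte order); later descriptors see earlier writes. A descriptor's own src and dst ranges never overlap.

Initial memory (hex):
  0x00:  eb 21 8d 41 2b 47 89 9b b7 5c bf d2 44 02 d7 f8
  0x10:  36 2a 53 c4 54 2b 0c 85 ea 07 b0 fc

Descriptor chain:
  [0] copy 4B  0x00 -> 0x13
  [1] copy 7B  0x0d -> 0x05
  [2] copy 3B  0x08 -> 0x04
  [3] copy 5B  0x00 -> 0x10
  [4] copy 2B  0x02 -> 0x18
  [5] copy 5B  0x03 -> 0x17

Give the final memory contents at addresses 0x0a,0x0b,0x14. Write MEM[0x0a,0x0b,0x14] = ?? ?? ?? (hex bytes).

MEM[0x0a,0x0b,0x14] = 53 eb 36

  after D0: wrote 4B at 0x13 = eb218d41
  after D1: wrote 7B at 0x05 = 02d7f8362a53eb
  after D2: wrote 3B at 0x04 = 362a53
  after D3: wrote 5B at 0x10 = eb218d4136
  after D4: wrote 2B at 0x18 = 8d41
  after D5: wrote 5B at 0x17 = 41362a53f8
query mem[0x0a]=0x53, mem[0x0b]=0xeb, mem[0x14]=0x36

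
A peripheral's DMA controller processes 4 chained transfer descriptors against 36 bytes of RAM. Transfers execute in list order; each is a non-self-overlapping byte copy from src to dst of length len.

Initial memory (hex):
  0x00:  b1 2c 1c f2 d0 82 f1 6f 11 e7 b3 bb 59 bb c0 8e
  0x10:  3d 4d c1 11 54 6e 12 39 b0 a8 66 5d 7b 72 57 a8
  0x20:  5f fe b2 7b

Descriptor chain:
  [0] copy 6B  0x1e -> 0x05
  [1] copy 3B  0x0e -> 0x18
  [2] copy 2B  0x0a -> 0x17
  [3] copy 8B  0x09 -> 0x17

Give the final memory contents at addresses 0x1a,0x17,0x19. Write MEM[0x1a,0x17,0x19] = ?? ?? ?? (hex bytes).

MEM[0x1a,0x17,0x19] = 59 b2 bb

#0 dst[0x05+6] := {0x57,0xa8,0x5f,0xfe,0xb2,0x7b}
#1 dst[0x18+3] := {0xc0,0x8e,0x3d}
#2 dst[0x17+2] := {0x7b,0xbb}
#3 dst[0x17+8] := {0xb2,0x7b,0xbb,0x59,0xbb,0xc0,0x8e,0x3d}
query mem[0x1a]=0x59, mem[0x17]=0xb2, mem[0x19]=0xbb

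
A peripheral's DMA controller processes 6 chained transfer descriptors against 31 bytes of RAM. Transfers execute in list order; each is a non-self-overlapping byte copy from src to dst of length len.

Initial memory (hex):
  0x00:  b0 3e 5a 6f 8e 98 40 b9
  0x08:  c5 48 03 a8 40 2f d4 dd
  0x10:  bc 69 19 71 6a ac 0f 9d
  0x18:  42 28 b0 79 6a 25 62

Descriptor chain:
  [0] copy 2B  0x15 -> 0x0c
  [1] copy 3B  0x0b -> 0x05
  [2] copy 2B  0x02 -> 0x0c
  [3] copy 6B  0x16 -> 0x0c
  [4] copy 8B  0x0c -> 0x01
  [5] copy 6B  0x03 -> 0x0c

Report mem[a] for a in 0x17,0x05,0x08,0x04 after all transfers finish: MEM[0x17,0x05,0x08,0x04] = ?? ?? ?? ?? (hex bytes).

MEM[0x17,0x05,0x08,0x04] = 9d b0 71 28

  after D0: wrote 2B at 0x0c = ac0f
  after D1: wrote 3B at 0x05 = a8ac0f
  after D2: wrote 2B at 0x0c = 5a6f
  after D3: wrote 6B at 0x0c = 0f9d4228b079
  after D4: wrote 8B at 0x01 = 0f9d4228b0791971
  after D5: wrote 6B at 0x0c = 4228b0791971
query mem[0x17]=0x9d, mem[0x05]=0xb0, mem[0x08]=0x71, mem[0x04]=0x28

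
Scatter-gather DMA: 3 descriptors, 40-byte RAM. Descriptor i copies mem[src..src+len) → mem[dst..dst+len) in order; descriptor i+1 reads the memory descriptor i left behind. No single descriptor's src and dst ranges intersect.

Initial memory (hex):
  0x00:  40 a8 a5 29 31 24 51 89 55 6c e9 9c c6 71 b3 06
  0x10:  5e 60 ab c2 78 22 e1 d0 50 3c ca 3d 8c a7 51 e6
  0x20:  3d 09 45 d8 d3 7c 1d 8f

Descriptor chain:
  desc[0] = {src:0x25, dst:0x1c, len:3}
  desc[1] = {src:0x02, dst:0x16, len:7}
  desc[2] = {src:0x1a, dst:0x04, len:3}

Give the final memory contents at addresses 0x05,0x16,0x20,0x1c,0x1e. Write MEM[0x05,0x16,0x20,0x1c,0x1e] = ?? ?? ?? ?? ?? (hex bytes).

MEM[0x05,0x16,0x20,0x1c,0x1e] = 89 a5 3d 55 8f

D0: mem[0x1c..0x1e] <- [7c 1d 8f]
D1: mem[0x16..0x1c] <- [a5 29 31 24 51 89 55]
D2: mem[0x04..0x06] <- [51 89 55]
query mem[0x05]=0x89, mem[0x16]=0xa5, mem[0x20]=0x3d, mem[0x1c]=0x55, mem[0x1e]=0x8f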